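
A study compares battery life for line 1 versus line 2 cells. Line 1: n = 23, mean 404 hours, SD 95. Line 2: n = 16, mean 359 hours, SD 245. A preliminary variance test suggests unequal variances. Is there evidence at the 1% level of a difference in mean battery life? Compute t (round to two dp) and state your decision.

t = 0.70; fail to reject H0

Let group 1 = line 1, group 2 = line 2. H0: μ_1 = μ_2; H1: μ_1 ≠ μ_2 (Welch's two-sample t-test, two-sided).
t = (x̄_1 − x̄_2)/√(s_1²/n_1 + s_2²/n_2) = (404 − 359)/√(95²/23 + 245²/16) = 0.70
Welch–Satterthwaite df ≈ 18.17
Two-sided p-value ≈ 0.4934
Since p ≈ 0.4934 > α = 0.01, fail to reject H0; the data do not provide sufficient evidence against H0.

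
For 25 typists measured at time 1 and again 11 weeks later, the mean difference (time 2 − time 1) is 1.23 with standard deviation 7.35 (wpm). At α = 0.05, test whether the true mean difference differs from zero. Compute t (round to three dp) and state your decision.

t = 0.837; fail to reject H0

H0: μ_d = 0; H1: μ_d ≠ 0 (paired t-test on the differences, two-sided).
t = d̄/(s_d/√n) = 1.23/(7.35/√25) = 0.837
df = n − 1 = 24
Two-sided p-value ≈ 0.4110
Since p ≈ 0.4110 > α = 0.05, fail to reject H0; the data do not provide sufficient evidence against H0.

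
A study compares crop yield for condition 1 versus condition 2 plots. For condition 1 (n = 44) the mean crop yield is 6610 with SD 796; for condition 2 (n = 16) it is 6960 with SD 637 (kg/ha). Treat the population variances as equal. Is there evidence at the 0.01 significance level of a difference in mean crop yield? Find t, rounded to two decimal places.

-1.58

Let group 1 = condition 1, group 2 = condition 2. H0: μ_1 = μ_2; H1: μ_1 ≠ μ_2 (two-sample pooled-variance t-test, two-sided).
s_p² = [(44−1)·796² + (16−1)·637²]/(44+16−2) = 574690
t = (6610 − 6960)/√[574690·(1/44 + 1/16)] = -1.58
df = n₁ + n₂ − 2 = 58
Two-sided p-value ≈ 0.119
Since p ≈ 0.119 > α = 0.01, fail to reject H0; the data do not provide sufficient evidence against H0.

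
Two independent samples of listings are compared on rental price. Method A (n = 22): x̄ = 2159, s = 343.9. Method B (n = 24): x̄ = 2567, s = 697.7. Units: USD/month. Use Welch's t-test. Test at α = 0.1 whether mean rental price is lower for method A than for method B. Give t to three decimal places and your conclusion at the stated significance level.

t = -2.547; reject H0

Let group 1 = method A, group 2 = method B. H0: μ_1 = μ_2; H1: μ_1 < μ_2 (Welch's two-sample t-test, left-tailed).
t = (x̄_1 − x̄_2)/√(s_1²/n_1 + s_2²/n_2) = (2159 − 2567)/√(343.9²/22 + 697.7²/24) = -2.547
Welch–Satterthwaite df ≈ 34.18
p-value = P(T ≤ -2.547) ≈ 0.0078
Since p ≈ 0.0078 < α = 0.1, reject H0; the data support H1.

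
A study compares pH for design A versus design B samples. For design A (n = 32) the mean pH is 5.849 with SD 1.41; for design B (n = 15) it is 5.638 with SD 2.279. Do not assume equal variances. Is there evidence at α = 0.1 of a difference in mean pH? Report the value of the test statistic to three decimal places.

Let group 1 = design A, group 2 = design B. H0: μ_1 = μ_2; H1: μ_1 ≠ μ_2 (Welch's two-sample t-test, two-sided).
t = (x̄_1 − x̄_2)/√(s_1²/n_1 + s_2²/n_2) = (5.849 − 5.638)/√(1.41²/32 + 2.279²/15) = 0.330
Welch–Satterthwaite df ≈ 19.20
Two-sided p-value ≈ 0.745
Since p ≈ 0.745 > α = 0.1, fail to reject H0; the data do not provide sufficient evidence against H0.

0.330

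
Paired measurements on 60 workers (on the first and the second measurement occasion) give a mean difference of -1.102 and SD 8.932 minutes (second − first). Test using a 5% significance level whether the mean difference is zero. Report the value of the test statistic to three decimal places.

H0: μ_d = 0; H1: μ_d ≠ 0 (paired t-test on the differences, two-sided).
t = d̄/(s_d/√n) = -1.102/(8.932/√60) = -0.956
df = n − 1 = 59
Two-sided p-value ≈ 0.3431
Since p ≈ 0.3431 > α = 0.05, fail to reject H0; the data do not provide sufficient evidence against H0.

-0.956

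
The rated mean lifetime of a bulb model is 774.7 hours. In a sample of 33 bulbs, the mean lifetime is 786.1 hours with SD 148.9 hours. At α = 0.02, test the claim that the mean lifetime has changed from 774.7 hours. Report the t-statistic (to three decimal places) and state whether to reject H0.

t = 0.440; fail to reject H0

H0: μ = 774.7; H1: μ ≠ 774.7 (one-sample t-test, two-sided).
t = (x̄ − μ₀)/(s/√n) = (786.1 − 774.7)/(148.9/√33) = 0.440
df = n − 1 = 32
Two-sided p-value ≈ 0.663
Since p ≈ 0.663 > α = 0.02, fail to reject H0; the evidence is not statistically significant.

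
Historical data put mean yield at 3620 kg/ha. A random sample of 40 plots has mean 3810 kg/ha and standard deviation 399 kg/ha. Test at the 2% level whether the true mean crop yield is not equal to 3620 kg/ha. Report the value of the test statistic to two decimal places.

3.01

H0: μ = 3620; H1: μ ≠ 3620 (one-sample t-test, two-sided).
t = (x̄ − μ₀)/(s/√n) = (3810 − 3620)/(399/√40) = 3.01
df = n − 1 = 39
Two-sided p-value ≈ 0.0045
Since p ≈ 0.0045 < α = 0.02, reject H0; the data support H1.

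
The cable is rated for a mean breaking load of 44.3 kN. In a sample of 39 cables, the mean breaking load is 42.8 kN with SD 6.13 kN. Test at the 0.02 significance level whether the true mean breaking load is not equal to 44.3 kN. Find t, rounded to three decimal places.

H0: μ = 44.3; H1: μ ≠ 44.3 (one-sample t-test, two-sided).
t = (x̄ − μ₀)/(s/√n) = (42.8 − 44.3)/(6.13/√39) = -1.528
df = n − 1 = 38
Two-sided p-value ≈ 0.135
Since p ≈ 0.135 > α = 0.02, fail to reject H0; the evidence is not statistically significant.

-1.528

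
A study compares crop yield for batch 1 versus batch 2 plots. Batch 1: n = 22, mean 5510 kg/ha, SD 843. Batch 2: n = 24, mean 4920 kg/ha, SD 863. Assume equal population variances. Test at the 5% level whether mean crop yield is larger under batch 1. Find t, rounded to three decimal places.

Let group 1 = batch 1, group 2 = batch 2. H0: μ_1 = μ_2; H1: μ_1 > μ_2 (two-sample pooled-variance t-test, right-tailed).
s_p² = [(22−1)·843² + (24−1)·863²]/(22+24−2) = 728484
t = (5510 − 4920)/√[728484·(1/22 + 1/24)] = 2.342
df = n₁ + n₂ − 2 = 44
p-value = P(T ≥ 2.342) ≈ 0.0119
Since p ≈ 0.0119 < α = 0.05, reject H0; the data support H1.

2.342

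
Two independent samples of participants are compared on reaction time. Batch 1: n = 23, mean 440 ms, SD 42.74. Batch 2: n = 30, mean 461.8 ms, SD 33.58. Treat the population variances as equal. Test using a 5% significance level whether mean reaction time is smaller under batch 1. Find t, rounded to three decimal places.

-2.081

Let group 1 = batch 1, group 2 = batch 2. H0: μ_1 = μ_2; H1: μ_1 < μ_2 (two-sample pooled-variance t-test, left-tailed).
s_p² = [(23−1)·42.74² + (30−1)·33.58²]/(23+30−2) = 1429.19
t = (440 − 461.8)/√[1429.19·(1/23 + 1/30)] = -2.081
df = n₁ + n₂ − 2 = 51
p-value = P(T ≤ -2.081) ≈ 0.021
Since p ≈ 0.021 < α = 0.05, reject H0; the evidence is statistically significant.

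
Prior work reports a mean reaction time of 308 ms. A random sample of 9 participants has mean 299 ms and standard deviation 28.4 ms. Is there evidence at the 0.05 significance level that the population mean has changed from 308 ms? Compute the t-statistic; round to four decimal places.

-0.9507

H0: μ = 308; H1: μ ≠ 308 (one-sample t-test, two-sided).
t = (x̄ − μ₀)/(s/√n) = (299 − 308)/(28.4/√9) = -0.9507
df = n − 1 = 8
Two-sided p-value ≈ 0.370
Since p ≈ 0.370 > α = 0.05, fail to reject H0; the evidence is not statistically significant.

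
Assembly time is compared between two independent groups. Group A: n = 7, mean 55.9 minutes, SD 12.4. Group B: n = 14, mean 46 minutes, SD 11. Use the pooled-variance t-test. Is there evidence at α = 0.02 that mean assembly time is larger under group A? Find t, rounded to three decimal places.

1.866

Let group 1 = group A, group 2 = group B. H0: μ_1 = μ_2; H1: μ_1 > μ_2 (two-sample pooled-variance t-test, right-tailed).
s_p² = [(7−1)·12.4² + (14−1)·11²]/(7+14−2) = 131.345
t = (55.9 − 46)/√[131.345·(1/7 + 1/14)] = 1.866
df = n₁ + n₂ − 2 = 19
p-value = P(T ≥ 1.866) ≈ 0.0388
Since p ≈ 0.0388 > α = 0.02, fail to reject H0; the data do not provide sufficient evidence against H0.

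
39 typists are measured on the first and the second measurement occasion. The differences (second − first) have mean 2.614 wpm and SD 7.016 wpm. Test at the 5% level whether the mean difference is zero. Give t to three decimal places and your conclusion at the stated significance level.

H0: μ_d = 0; H1: μ_d ≠ 0 (paired t-test on the differences, two-sided).
t = d̄/(s_d/√n) = 2.614/(7.016/√39) = 2.327
df = n − 1 = 38
Two-sided p-value ≈ 0.0254
Since p ≈ 0.0254 < α = 0.05, reject H0; the data support H1.

t = 2.327; reject H0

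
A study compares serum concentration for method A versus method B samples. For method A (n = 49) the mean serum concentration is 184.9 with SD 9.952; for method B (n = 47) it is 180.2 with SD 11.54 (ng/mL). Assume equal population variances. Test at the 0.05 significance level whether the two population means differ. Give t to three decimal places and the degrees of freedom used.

t = 2.140, df = 94

Let group 1 = method A, group 2 = method B. H0: μ_1 = μ_2; H1: μ_1 ≠ μ_2 (two-sample pooled-variance t-test, two-sided).
s_p² = [(49−1)·9.952² + (47−1)·11.54²]/(49+47−2) = 115.744
t = (184.9 − 180.2)/√[115.744·(1/49 + 1/47)] = 2.140
df = n₁ + n₂ − 2 = 94
Two-sided p-value ≈ 0.0350
Since p ≈ 0.0350 < α = 0.05, reject H0; the evidence is statistically significant.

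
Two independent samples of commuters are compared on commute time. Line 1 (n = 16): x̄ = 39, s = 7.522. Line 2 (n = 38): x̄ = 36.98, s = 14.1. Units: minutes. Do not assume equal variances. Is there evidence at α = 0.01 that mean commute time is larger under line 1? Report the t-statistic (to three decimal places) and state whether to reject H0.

t = 0.682; fail to reject H0

Let group 1 = line 1, group 2 = line 2. H0: μ_1 = μ_2; H1: μ_1 > μ_2 (Welch's two-sample t-test, right-tailed).
t = (x̄_1 − x̄_2)/√(s_1²/n_1 + s_2²/n_2) = (39 − 36.98)/√(7.522²/16 + 14.1²/38) = 0.682
Welch–Satterthwaite df ≈ 48.86
p-value = P(T ≥ 0.682) ≈ 0.249
Since p ≈ 0.249 > α = 0.01, fail to reject H0; the evidence is not statistically significant.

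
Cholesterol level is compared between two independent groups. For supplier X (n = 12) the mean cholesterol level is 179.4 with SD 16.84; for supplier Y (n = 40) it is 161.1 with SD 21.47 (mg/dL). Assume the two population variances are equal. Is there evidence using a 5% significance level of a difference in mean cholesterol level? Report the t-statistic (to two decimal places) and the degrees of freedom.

t = 2.71, df = 50

Let group 1 = supplier X, group 2 = supplier Y. H0: μ_1 = μ_2; H1: μ_1 ≠ μ_2 (two-sample pooled-variance t-test, two-sided).
s_p² = [(12−1)·16.84² + (40−1)·21.47²]/(12+40−2) = 421.938
t = (179.4 − 161.1)/√[421.938·(1/12 + 1/40)] = 2.71
df = n₁ + n₂ − 2 = 50
Two-sided p-value ≈ 0.0093
Since p ≈ 0.0093 < α = 0.05, reject H0; the evidence is statistically significant.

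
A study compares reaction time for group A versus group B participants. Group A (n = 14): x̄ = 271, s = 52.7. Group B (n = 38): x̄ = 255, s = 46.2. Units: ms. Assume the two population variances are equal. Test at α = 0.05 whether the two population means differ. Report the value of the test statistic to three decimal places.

Let group 1 = group A, group 2 = group B. H0: μ_1 = μ_2; H1: μ_1 ≠ μ_2 (two-sample pooled-variance t-test, two-sided).
s_p² = [(14−1)·52.7² + (38−1)·46.2²]/(14+38−2) = 2301.58
t = (271 − 255)/√[2301.58·(1/14 + 1/38)] = 1.067
df = n₁ + n₂ − 2 = 50
Two-sided p-value ≈ 0.291
Since p ≈ 0.291 > α = 0.05, fail to reject H0; the data do not provide sufficient evidence against H0.

1.067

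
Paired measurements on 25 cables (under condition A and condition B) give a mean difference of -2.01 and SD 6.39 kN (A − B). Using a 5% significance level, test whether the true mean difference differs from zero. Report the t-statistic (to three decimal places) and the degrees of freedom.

H0: μ_d = 0; H1: μ_d ≠ 0 (paired t-test on the differences, two-sided).
t = d̄/(s_d/√n) = -2.01/(6.39/√25) = -1.573
df = n − 1 = 24
Two-sided p-value ≈ 0.129
Since p ≈ 0.129 > α = 0.05, fail to reject H0; the data do not provide sufficient evidence against H0.

t = -1.573, df = 24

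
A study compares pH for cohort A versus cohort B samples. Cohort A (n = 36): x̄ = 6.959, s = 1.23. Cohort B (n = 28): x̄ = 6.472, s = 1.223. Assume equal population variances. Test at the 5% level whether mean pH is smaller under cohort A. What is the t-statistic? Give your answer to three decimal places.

1.575

Let group 1 = cohort A, group 2 = cohort B. H0: μ_1 = μ_2; H1: μ_1 < μ_2 (two-sample pooled-variance t-test, left-tailed).
s_p² = [(36−1)·1.23² + (28−1)·1.223²]/(36+28−2) = 1.50542
t = (6.959 − 6.472)/√[1.50542·(1/36 + 1/28)] = 1.575
df = n₁ + n₂ − 2 = 62
p-value = P(T ≤ 1.575) ≈ 0.940
Since p ≈ 0.940 > α = 0.05, fail to reject H0; the data do not provide sufficient evidence against H0.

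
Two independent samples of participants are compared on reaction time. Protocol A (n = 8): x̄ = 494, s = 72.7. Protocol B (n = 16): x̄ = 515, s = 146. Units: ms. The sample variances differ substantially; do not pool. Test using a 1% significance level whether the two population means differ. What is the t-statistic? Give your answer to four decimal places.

-0.4704

Let group 1 = protocol A, group 2 = protocol B. H0: μ_1 = μ_2; H1: μ_1 ≠ μ_2 (Welch's two-sample t-test, two-sided).
t = (x̄_1 − x̄_2)/√(s_1²/n_1 + s_2²/n_2) = (494 − 515)/√(72.7²/8 + 146²/16) = -0.4704
Welch–Satterthwaite df ≈ 21.98
Two-sided p-value ≈ 0.643
Since p ≈ 0.643 > α = 0.01, fail to reject H0; the evidence is not statistically significant.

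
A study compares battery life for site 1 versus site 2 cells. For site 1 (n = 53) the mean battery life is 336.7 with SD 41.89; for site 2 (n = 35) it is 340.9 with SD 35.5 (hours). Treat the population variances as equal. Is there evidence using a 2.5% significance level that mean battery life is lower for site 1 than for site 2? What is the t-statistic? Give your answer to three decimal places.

Let group 1 = site 1, group 2 = site 2. H0: μ_1 = μ_2; H1: μ_1 < μ_2 (two-sample pooled-variance t-test, left-tailed).
s_p² = [(53−1)·41.89² + (35−1)·35.5²]/(53+35−2) = 1559.26
t = (336.7 − 340.9)/√[1559.26·(1/53 + 1/35)] = -0.488
df = n₁ + n₂ − 2 = 86
p-value = P(T ≤ -0.488) ≈ 0.3133
Since p ≈ 0.3133 > α = 0.025, fail to reject H0; the evidence is not statistically significant.

-0.488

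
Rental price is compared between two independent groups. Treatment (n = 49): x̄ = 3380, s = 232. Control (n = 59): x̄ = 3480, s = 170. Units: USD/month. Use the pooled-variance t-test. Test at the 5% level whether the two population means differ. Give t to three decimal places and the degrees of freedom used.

t = -2.581, df = 106

Let group 1 = treatment, group 2 = control. H0: μ_1 = μ_2; H1: μ_1 ≠ μ_2 (two-sample pooled-variance t-test, two-sided).
s_p² = [(49−1)·232² + (59−1)·170²]/(49+59−2) = 40186.3
t = (3380 − 3480)/√[40186.3·(1/49 + 1/59)] = -2.581
df = n₁ + n₂ − 2 = 106
Two-sided p-value ≈ 0.011
Since p ≈ 0.011 < α = 0.05, reject H0; the data support H1.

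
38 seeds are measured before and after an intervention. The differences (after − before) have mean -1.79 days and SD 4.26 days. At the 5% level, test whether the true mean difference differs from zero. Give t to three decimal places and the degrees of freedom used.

t = -2.590, df = 37

H0: μ_d = 0; H1: μ_d ≠ 0 (paired t-test on the differences, two-sided).
t = d̄/(s_d/√n) = -1.79/(4.26/√38) = -2.590
df = n − 1 = 37
Two-sided p-value ≈ 0.0136
Since p ≈ 0.0136 < α = 0.05, reject H0; the evidence is statistically significant.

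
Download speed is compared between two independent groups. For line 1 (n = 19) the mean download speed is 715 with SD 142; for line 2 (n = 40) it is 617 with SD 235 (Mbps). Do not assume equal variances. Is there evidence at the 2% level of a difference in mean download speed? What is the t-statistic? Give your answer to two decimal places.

Let group 1 = line 1, group 2 = line 2. H0: μ_1 = μ_2; H1: μ_1 ≠ μ_2 (Welch's two-sample t-test, two-sided).
t = (x̄_1 − x̄_2)/√(s_1²/n_1 + s_2²/n_2) = (715 − 617)/√(142²/19 + 235²/40) = 1.98
Welch–Satterthwaite df ≈ 53.50
Two-sided p-value ≈ 0.052
Since p ≈ 0.052 > α = 0.02, fail to reject H0; the evidence is not statistically significant.

1.98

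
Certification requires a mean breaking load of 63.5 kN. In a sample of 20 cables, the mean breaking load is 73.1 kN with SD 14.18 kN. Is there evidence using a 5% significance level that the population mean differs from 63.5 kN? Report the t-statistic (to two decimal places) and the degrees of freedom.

t = 3.03, df = 19

H0: μ = 63.5; H1: μ ≠ 63.5 (one-sample t-test, two-sided).
t = (x̄ − μ₀)/(s/√n) = (73.1 − 63.5)/(14.18/√20) = 3.03
df = n − 1 = 19
Two-sided p-value ≈ 0.0069
Since p ≈ 0.0069 < α = 0.05, reject H0; the evidence is statistically significant.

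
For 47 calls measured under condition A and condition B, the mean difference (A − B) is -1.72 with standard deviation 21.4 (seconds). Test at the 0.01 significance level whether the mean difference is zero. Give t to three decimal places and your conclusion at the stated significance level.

H0: μ_d = 0; H1: μ_d ≠ 0 (paired t-test on the differences, two-sided).
t = d̄/(s_d/√n) = -1.72/(21.4/√47) = -0.551
df = n − 1 = 46
Two-sided p-value ≈ 0.5843
Since p ≈ 0.5843 > α = 0.01, fail to reject H0; the evidence is not statistically significant.

t = -0.551; fail to reject H0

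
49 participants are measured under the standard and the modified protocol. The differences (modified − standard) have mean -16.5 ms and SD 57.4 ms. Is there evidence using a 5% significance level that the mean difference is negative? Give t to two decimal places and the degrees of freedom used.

t = -2.01, df = 48

H0: μ_d = 0; H1: μ_d < 0 (paired t-test on the differences, left-tailed).
t = d̄/(s_d/√n) = -16.5/(57.4/√49) = -2.01
df = n − 1 = 48
p-value = P(T ≤ -2.01) ≈ 0.0249
Since p ≈ 0.0249 < α = 0.05, reject H0; the data support H1.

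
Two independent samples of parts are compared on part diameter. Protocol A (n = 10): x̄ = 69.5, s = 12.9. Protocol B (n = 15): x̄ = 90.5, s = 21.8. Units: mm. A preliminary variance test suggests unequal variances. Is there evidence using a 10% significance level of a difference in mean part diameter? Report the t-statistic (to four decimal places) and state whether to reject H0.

t = -3.0209; reject H0

Let group 1 = protocol A, group 2 = protocol B. H0: μ_1 = μ_2; H1: μ_1 ≠ μ_2 (Welch's two-sample t-test, two-sided).
t = (x̄_1 − x̄_2)/√(s_1²/n_1 + s_2²/n_2) = (69.5 − 90.5)/√(12.9²/10 + 21.8²/15) = -3.0209
Welch–Satterthwaite df ≈ 22.79
Two-sided p-value ≈ 0.0061
Since p ≈ 0.0061 < α = 0.1, reject H0; the data support H1.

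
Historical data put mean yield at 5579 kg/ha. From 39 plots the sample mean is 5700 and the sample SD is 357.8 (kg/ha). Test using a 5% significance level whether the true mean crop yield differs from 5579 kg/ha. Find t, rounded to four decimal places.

H0: μ = 5579; H1: μ ≠ 5579 (one-sample t-test, two-sided).
t = (x̄ − μ₀)/(s/√n) = (5700 − 5579)/(357.8/√39) = 2.1119
df = n − 1 = 38
Two-sided p-value ≈ 0.041
Since p ≈ 0.041 < α = 0.05, reject H0; the evidence is statistically significant.

2.1119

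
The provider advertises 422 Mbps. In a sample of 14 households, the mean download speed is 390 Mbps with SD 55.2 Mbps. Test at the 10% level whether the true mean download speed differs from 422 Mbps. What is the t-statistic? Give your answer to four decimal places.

H0: μ = 422; H1: μ ≠ 422 (one-sample t-test, two-sided).
t = (x̄ − μ₀)/(s/√n) = (390 − 422)/(55.2/√14) = -2.1691
df = n − 1 = 13
Two-sided p-value ≈ 0.0492
Since p ≈ 0.0492 < α = 0.1, reject H0; the evidence is statistically significant.

-2.1691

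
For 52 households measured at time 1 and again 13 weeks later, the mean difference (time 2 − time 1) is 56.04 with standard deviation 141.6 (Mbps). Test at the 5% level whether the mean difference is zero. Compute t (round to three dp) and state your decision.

t = 2.854; reject H0

H0: μ_d = 0; H1: μ_d ≠ 0 (paired t-test on the differences, two-sided).
t = d̄/(s_d/√n) = 56.04/(141.6/√52) = 2.854
df = n − 1 = 51
Two-sided p-value ≈ 0.006
Since p ≈ 0.006 < α = 0.05, reject H0; the data support H1.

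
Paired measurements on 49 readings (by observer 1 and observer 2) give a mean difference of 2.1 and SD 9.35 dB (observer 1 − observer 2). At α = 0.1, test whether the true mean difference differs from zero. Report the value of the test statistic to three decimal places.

H0: μ_d = 0; H1: μ_d ≠ 0 (paired t-test on the differences, two-sided).
t = d̄/(s_d/√n) = 2.1/(9.35/√49) = 1.572
df = n − 1 = 48
Two-sided p-value ≈ 0.122
Since p ≈ 0.122 > α = 0.1, fail to reject H0; the evidence is not statistically significant.

1.572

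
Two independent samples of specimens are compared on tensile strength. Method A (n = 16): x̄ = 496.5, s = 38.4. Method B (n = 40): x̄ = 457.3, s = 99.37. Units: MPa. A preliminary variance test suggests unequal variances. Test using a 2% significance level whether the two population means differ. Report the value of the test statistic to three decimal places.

2.129

Let group 1 = method A, group 2 = method B. H0: μ_1 = μ_2; H1: μ_1 ≠ μ_2 (Welch's two-sample t-test, two-sided).
t = (x̄_1 − x̄_2)/√(s_1²/n_1 + s_2²/n_2) = (496.5 − 457.3)/√(38.4²/16 + 99.37²/40) = 2.129
Welch–Satterthwaite df ≈ 53.99
Two-sided p-value ≈ 0.0378
Since p ≈ 0.0378 > α = 0.02, fail to reject H0; the evidence is not statistically significant.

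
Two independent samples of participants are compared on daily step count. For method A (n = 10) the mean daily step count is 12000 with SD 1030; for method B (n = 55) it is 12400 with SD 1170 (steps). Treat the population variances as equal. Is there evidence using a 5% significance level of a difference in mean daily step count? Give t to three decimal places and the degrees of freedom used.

Let group 1 = method A, group 2 = method B. H0: μ_1 = μ_2; H1: μ_1 ≠ μ_2 (two-sample pooled-variance t-test, two-sided).
s_p² = [(10−1)·1030² + (55−1)·1170²]/(10+55−2) = 1324900
t = (12000 − 12400)/√[1324900·(1/10 + 1/55)] = -1.011
df = n₁ + n₂ − 2 = 63
Two-sided p-value ≈ 0.316
Since p ≈ 0.316 > α = 0.05, fail to reject H0; the evidence is not statistically significant.

t = -1.011, df = 63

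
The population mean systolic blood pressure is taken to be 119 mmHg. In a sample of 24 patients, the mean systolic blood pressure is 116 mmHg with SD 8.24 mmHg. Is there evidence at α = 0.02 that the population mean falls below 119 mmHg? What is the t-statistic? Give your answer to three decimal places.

-1.784

H0: μ = 119; H1: μ < 119 (one-sample t-test, left-tailed).
t = (x̄ − μ₀)/(s/√n) = (116 − 119)/(8.24/√24) = -1.784
df = n − 1 = 23
p-value = P(T ≤ -1.784) ≈ 0.0438
Since p ≈ 0.0438 > α = 0.02, fail to reject H0; the data do not provide sufficient evidence against H0.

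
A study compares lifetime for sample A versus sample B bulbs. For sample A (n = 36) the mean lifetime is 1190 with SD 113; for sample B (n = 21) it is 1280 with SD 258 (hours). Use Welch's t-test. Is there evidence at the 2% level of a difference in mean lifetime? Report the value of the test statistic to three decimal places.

-1.516

Let group 1 = sample A, group 2 = sample B. H0: μ_1 = μ_2; H1: μ_1 ≠ μ_2 (Welch's two-sample t-test, two-sided).
t = (x̄_1 − x̄_2)/√(s_1²/n_1 + s_2²/n_2) = (1190 − 1280)/√(113²/36 + 258²/21) = -1.516
Welch–Satterthwaite df ≈ 24.55
Two-sided p-value ≈ 0.142
Since p ≈ 0.142 > α = 0.02, fail to reject H0; the evidence is not statistically significant.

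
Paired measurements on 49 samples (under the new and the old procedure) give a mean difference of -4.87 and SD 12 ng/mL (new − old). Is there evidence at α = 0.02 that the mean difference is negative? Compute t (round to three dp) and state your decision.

H0: μ_d = 0; H1: μ_d < 0 (paired t-test on the differences, left-tailed).
t = d̄/(s_d/√n) = -4.87/(12/√49) = -2.841
df = n − 1 = 48
p-value = P(T ≤ -2.841) ≈ 0.003
Since p ≈ 0.003 < α = 0.02, reject H0; the data support H1.

t = -2.841; reject H0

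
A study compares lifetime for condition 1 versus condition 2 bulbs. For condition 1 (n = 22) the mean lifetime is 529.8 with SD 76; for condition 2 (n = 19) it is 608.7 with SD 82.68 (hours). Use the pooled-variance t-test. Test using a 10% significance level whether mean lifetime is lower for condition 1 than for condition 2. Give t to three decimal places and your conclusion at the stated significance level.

Let group 1 = condition 1, group 2 = condition 2. H0: μ_1 = μ_2; H1: μ_1 < μ_2 (two-sample pooled-variance t-test, left-tailed).
s_p² = [(22−1)·76² + (19−1)·82.68²]/(22+19−2) = 6265.22
t = (529.8 − 608.7)/√[6265.22·(1/22 + 1/19)] = -3.183
df = n₁ + n₂ − 2 = 39
p-value = P(T ≤ -3.183) ≈ 0.0014
Since p ≈ 0.0014 < α = 0.1, reject H0; the evidence is statistically significant.

t = -3.183; reject H0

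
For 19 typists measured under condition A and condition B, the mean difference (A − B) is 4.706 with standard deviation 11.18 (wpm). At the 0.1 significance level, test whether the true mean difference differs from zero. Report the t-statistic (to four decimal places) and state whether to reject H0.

H0: μ_d = 0; H1: μ_d ≠ 0 (paired t-test on the differences, two-sided).
t = d̄/(s_d/√n) = 4.706/(11.18/√19) = 1.8348
df = n − 1 = 18
Two-sided p-value ≈ 0.083
Since p ≈ 0.083 < α = 0.1, reject H0; the evidence is statistically significant.

t = 1.8348; reject H0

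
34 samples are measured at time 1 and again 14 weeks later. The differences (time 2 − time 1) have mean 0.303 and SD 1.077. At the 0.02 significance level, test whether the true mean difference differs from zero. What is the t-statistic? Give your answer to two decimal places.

H0: μ_d = 0; H1: μ_d ≠ 0 (paired t-test on the differences, two-sided).
t = d̄/(s_d/√n) = 0.303/(1.077/√34) = 1.64
df = n − 1 = 33
Two-sided p-value ≈ 0.110
Since p ≈ 0.110 > α = 0.02, fail to reject H0; the data do not provide sufficient evidence against H0.

1.64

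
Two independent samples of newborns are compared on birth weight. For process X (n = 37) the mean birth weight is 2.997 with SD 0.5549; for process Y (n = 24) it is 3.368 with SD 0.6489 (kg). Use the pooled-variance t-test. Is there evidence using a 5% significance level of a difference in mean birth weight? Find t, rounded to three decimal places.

-2.386

Let group 1 = process X, group 2 = process Y. H0: μ_1 = μ_2; H1: μ_1 ≠ μ_2 (two-sample pooled-variance t-test, two-sided).
s_p² = [(37−1)·0.5549² + (24−1)·0.6489²]/(37+24−2) = 0.352026
t = (2.997 − 3.368)/√[0.352026·(1/37 + 1/24)] = -2.386
df = n₁ + n₂ − 2 = 59
Two-sided p-value ≈ 0.020
Since p ≈ 0.020 < α = 0.05, reject H0; the data support H1.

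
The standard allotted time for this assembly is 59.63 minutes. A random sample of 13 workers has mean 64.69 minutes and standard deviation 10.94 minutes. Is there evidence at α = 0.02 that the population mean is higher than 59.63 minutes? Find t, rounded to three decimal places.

H0: μ = 59.63; H1: μ > 59.63 (one-sample t-test, right-tailed).
t = (x̄ − μ₀)/(s/√n) = (64.69 − 59.63)/(10.94/√13) = 1.668
df = n − 1 = 12
p-value = P(T ≥ 1.668) ≈ 0.0606
Since p ≈ 0.0606 > α = 0.02, fail to reject H0; the data do not provide sufficient evidence against H0.

1.668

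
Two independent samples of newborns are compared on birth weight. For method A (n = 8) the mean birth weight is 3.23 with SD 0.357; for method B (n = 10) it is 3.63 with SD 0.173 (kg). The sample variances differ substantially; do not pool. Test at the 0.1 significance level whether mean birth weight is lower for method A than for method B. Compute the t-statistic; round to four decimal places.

-2.9077

Let group 1 = method A, group 2 = method B. H0: μ_1 = μ_2; H1: μ_1 < μ_2 (Welch's two-sample t-test, left-tailed).
t = (x̄_1 − x̄_2)/√(s_1²/n_1 + s_2²/n_2) = (3.23 − 3.63)/√(0.357²/8 + 0.173²/10) = -2.9077
Welch–Satterthwaite df ≈ 9.61
p-value = P(T ≤ -2.9077) ≈ 0.0081
Since p ≈ 0.0081 < α = 0.1, reject H0; the data support H1.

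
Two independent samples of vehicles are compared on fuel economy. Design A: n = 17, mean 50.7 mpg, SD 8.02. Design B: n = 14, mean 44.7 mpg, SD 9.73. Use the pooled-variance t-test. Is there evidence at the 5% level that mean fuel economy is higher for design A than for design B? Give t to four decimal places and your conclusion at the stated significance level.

t = 1.8833; reject H0

Let group 1 = design A, group 2 = design B. H0: μ_1 = μ_2; H1: μ_1 > μ_2 (two-sample pooled-variance t-test, right-tailed).
s_p² = [(17−1)·8.02² + (14−1)·9.73²]/(17+14−2) = 77.9267
t = (50.7 − 44.7)/√[77.9267·(1/17 + 1/14)] = 1.8833
df = n₁ + n₂ − 2 = 29
p-value = P(T ≥ 1.8833) ≈ 0.0349
Since p ≈ 0.0349 < α = 0.05, reject H0; the data support H1.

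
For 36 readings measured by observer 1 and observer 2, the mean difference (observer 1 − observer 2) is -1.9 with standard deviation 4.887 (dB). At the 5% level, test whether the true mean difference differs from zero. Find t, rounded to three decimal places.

H0: μ_d = 0; H1: μ_d ≠ 0 (paired t-test on the differences, two-sided).
t = d̄/(s_d/√n) = -1.9/(4.887/√36) = -2.333
df = n − 1 = 35
Two-sided p-value ≈ 0.0255
Since p ≈ 0.0255 < α = 0.05, reject H0; the evidence is statistically significant.

-2.333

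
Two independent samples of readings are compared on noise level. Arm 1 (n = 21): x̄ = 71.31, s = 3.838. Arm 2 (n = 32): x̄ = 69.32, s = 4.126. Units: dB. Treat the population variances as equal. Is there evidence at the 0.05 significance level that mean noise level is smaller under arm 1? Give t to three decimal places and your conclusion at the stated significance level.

t = 1.765; fail to reject H0

Let group 1 = arm 1, group 2 = arm 2. H0: μ_1 = μ_2; H1: μ_1 < μ_2 (two-sample pooled-variance t-test, left-tailed).
s_p² = [(21−1)·3.838² + (32−1)·4.126²]/(21+32−2) = 16.1244
t = (71.31 − 69.32)/√[16.1244·(1/21 + 1/32)] = 1.765
df = n₁ + n₂ − 2 = 51
p-value = P(T ≤ 1.765) ≈ 0.958
Since p ≈ 0.958 > α = 0.05, fail to reject H0; the evidence is not statistically significant.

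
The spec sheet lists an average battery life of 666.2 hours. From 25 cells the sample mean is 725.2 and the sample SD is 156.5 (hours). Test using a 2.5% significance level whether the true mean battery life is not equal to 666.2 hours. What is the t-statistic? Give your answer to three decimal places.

H0: μ = 666.2; H1: μ ≠ 666.2 (one-sample t-test, two-sided).
t = (x̄ − μ₀)/(s/√n) = (725.2 − 666.2)/(156.5/√25) = 1.885
df = n − 1 = 24
Two-sided p-value ≈ 0.0716
Since p ≈ 0.0716 > α = 0.025, fail to reject H0; the evidence is not statistically significant.

1.885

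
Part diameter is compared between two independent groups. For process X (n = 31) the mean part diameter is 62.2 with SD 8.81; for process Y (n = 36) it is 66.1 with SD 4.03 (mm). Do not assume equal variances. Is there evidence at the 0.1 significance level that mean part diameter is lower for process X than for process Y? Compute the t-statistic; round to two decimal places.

Let group 1 = process X, group 2 = process Y. H0: μ_1 = μ_2; H1: μ_1 < μ_2 (Welch's two-sample t-test, left-tailed).
t = (x̄_1 − x̄_2)/√(s_1²/n_1 + s_2²/n_2) = (62.2 − 66.1)/√(8.81²/31 + 4.03²/36) = -2.27
Welch–Satterthwaite df ≈ 40.65
p-value = P(T ≤ -2.27) ≈ 0.0143
Since p ≈ 0.0143 < α = 0.1, reject H0; the evidence is statistically significant.

-2.27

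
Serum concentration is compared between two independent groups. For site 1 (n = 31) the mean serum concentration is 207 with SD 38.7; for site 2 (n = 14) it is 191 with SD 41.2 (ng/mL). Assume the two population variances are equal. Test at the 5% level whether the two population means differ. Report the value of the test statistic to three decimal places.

Let group 1 = site 1, group 2 = site 2. H0: μ_1 = μ_2; H1: μ_1 ≠ μ_2 (two-sample pooled-variance t-test, two-sided).
s_p² = [(31−1)·38.7² + (14−1)·41.2²]/(31+14−2) = 1558.08
t = (207 − 191)/√[1558.08·(1/31 + 1/14)] = 1.259
df = n₁ + n₂ − 2 = 43
Two-sided p-value ≈ 0.2149
Since p ≈ 0.2149 > α = 0.05, fail to reject H0; the evidence is not statistically significant.

1.259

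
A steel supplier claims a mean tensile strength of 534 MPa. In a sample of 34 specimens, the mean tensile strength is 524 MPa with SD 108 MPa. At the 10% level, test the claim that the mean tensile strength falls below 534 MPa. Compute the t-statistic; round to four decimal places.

H0: μ = 534; H1: μ < 534 (one-sample t-test, left-tailed).
t = (x̄ − μ₀)/(s/√n) = (524 − 534)/(108/√34) = -0.5399
df = n − 1 = 33
p-value = P(T ≤ -0.5399) ≈ 0.296
Since p ≈ 0.296 > α = 0.1, fail to reject H0; the data do not provide sufficient evidence against H0.

-0.5399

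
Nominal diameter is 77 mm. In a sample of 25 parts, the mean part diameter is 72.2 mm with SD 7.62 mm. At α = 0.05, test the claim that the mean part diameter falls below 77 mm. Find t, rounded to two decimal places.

-3.15

H0: μ = 77; H1: μ < 77 (one-sample t-test, left-tailed).
t = (x̄ − μ₀)/(s/√n) = (72.2 − 77)/(7.62/√25) = -3.15
df = n − 1 = 24
p-value = P(T ≤ -3.15) ≈ 0.002
Since p ≈ 0.002 < α = 0.05, reject H0; the evidence is statistically significant.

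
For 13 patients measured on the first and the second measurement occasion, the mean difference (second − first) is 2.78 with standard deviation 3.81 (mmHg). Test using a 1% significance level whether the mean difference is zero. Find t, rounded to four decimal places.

H0: μ_d = 0; H1: μ_d ≠ 0 (paired t-test on the differences, two-sided).
t = d̄/(s_d/√n) = 2.78/(3.81/√13) = 2.6308
df = n − 1 = 12
Two-sided p-value ≈ 0.0219
Since p ≈ 0.0219 > α = 0.01, fail to reject H0; the data do not provide sufficient evidence against H0.

2.6308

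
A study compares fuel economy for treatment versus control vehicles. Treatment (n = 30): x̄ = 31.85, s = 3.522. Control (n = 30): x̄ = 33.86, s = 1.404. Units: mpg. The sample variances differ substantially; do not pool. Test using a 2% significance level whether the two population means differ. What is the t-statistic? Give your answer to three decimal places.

-2.904

Let group 1 = treatment, group 2 = control. H0: μ_1 = μ_2; H1: μ_1 ≠ μ_2 (Welch's two-sample t-test, two-sided).
t = (x̄_1 − x̄_2)/√(s_1²/n_1 + s_2²/n_2) = (31.85 − 33.86)/√(3.522²/30 + 1.404²/30) = -2.904
Welch–Satterthwaite df ≈ 37.99
Two-sided p-value ≈ 0.006
Since p ≈ 0.006 < α = 0.02, reject H0; the evidence is statistically significant.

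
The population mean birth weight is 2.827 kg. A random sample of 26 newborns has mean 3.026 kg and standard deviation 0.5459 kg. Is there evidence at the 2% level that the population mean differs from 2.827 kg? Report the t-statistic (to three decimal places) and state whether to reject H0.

t = 1.859; fail to reject H0

H0: μ = 2.827; H1: μ ≠ 2.827 (one-sample t-test, two-sided).
t = (x̄ − μ₀)/(s/√n) = (3.026 − 2.827)/(0.5459/√26) = 1.859
df = n − 1 = 25
Two-sided p-value ≈ 0.075
Since p ≈ 0.075 > α = 0.02, fail to reject H0; the evidence is not statistically significant.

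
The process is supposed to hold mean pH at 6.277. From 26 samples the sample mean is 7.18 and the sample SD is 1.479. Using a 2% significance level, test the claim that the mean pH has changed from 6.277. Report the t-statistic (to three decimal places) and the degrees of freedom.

H0: μ = 6.277; H1: μ ≠ 6.277 (one-sample t-test, two-sided).
t = (x̄ − μ₀)/(s/√n) = (7.18 − 6.277)/(1.479/√26) = 3.113
df = n − 1 = 25
Two-sided p-value ≈ 0.0046
Since p ≈ 0.0046 < α = 0.02, reject H0; the evidence is statistically significant.

t = 3.113, df = 25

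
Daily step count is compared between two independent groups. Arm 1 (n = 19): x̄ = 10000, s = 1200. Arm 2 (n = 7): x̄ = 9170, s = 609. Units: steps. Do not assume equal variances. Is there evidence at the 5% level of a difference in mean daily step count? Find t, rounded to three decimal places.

Let group 1 = arm 1, group 2 = arm 2. H0: μ_1 = μ_2; H1: μ_1 ≠ μ_2 (Welch's two-sample t-test, two-sided).
t = (x̄_1 − x̄_2)/√(s_1²/n_1 + s_2²/n_2) = (10000 − 9170)/√(1200²/19 + 609²/7) = 2.313
Welch–Satterthwaite df ≈ 21.07
Two-sided p-value ≈ 0.0309
Since p ≈ 0.0309 < α = 0.05, reject H0; the evidence is statistically significant.

2.313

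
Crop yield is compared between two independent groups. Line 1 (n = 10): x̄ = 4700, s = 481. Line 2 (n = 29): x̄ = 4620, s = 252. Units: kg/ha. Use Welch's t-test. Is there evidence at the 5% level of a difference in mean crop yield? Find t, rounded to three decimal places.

0.503

Let group 1 = line 1, group 2 = line 2. H0: μ_1 = μ_2; H1: μ_1 ≠ μ_2 (Welch's two-sample t-test, two-sided).
t = (x̄_1 − x̄_2)/√(s_1²/n_1 + s_2²/n_2) = (4700 − 4620)/√(481²/10 + 252²/29) = 0.503
Welch–Satterthwaite df ≈ 10.75
Two-sided p-value ≈ 0.625
Since p ≈ 0.625 > α = 0.05, fail to reject H0; the evidence is not statistically significant.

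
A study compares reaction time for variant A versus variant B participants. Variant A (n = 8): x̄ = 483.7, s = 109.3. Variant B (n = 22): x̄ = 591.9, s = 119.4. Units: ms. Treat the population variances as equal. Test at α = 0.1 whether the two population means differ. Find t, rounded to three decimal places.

-2.241

Let group 1 = variant A, group 2 = variant B. H0: μ_1 = μ_2; H1: μ_1 ≠ μ_2 (two-sample pooled-variance t-test, two-sided).
s_p² = [(8−1)·109.3² + (22−1)·119.4²]/(8+22−2) = 13678.9
t = (483.7 − 591.9)/√[13678.9·(1/8 + 1/22)] = -2.241
df = n₁ + n₂ − 2 = 28
Two-sided p-value ≈ 0.033
Since p ≈ 0.033 < α = 0.1, reject H0; the evidence is statistically significant.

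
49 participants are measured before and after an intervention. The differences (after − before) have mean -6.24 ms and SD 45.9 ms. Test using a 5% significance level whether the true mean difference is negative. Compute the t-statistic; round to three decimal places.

-0.952

H0: μ_d = 0; H1: μ_d < 0 (paired t-test on the differences, left-tailed).
t = d̄/(s_d/√n) = -6.24/(45.9/√49) = -0.952
df = n − 1 = 48
p-value = P(T ≤ -0.952) ≈ 0.1730
Since p ≈ 0.1730 > α = 0.05, fail to reject H0; the evidence is not statistically significant.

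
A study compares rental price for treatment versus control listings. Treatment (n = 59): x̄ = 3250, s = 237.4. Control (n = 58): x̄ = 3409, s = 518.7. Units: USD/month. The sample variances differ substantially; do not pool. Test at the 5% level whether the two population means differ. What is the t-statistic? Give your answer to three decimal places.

Let group 1 = treatment, group 2 = control. H0: μ_1 = μ_2; H1: μ_1 ≠ μ_2 (Welch's two-sample t-test, two-sided).
t = (x̄_1 − x̄_2)/√(s_1²/n_1 + s_2²/n_2) = (3250 − 3409)/√(237.4²/59 + 518.7²/58) = -2.126
Welch–Satterthwaite df ≈ 79.58
Two-sided p-value ≈ 0.0366
Since p ≈ 0.0366 < α = 0.05, reject H0; the evidence is statistically significant.

-2.126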